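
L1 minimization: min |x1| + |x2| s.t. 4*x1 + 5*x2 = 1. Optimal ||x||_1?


Axis intercepts:
  x1 = 1/4, x2 = 0: L1 = 1/4
  x1 = 0, x2 = 1/5: L1 = 1/5
x* = (0, 1/5)
||x*||_1 = 1/5.

1/5


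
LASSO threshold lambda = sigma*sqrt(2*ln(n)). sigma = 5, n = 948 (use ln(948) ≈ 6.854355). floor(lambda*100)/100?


ln(948) ≈ 6.854355.
2*ln(n) ≈ 13.70871.
sqrt(2*ln(n)) ≈ sqrt(13.70871) ≈ 3.702528.
lambda ≈ 5*3.702528 = 18.51264.
floor(lambda*100)/100 = 18.51.

18.51


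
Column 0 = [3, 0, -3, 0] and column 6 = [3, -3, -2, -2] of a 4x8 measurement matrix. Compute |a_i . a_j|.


Inner product: 3*3 + 0*-3 + -3*-2 + 0*-2
Products: [9, 0, 6, 0]
Sum = 15.
|dot| = 15.

15


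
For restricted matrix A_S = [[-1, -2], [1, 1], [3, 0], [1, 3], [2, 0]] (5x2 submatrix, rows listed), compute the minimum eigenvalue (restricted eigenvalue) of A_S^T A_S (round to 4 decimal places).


A_S^T A_S = [[16, 6], [6, 14]].
trace = 30.
det = 188.
disc = trace^2 - 4*det = 900 - 4*188 = 148.
sqrt(148) ≈ 12.165525.
lam_min = (30 - sqrt(148))/2 ≈ (30 - 12.165525)/2 = 8.9172375 ≈ 8.9172.

8.9172


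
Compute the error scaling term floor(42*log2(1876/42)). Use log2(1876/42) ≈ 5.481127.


log2(n/k) = log2(1876/42) ≈ 5.481127.
k*log2(n/k) ≈ 42*5.481127 = 230.207334.
floor(230.207334) = 230.

230


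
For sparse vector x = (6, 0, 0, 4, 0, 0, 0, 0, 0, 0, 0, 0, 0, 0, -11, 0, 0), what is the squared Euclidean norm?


Non-zero entries: [(0, 6), (3, 4), (14, -11)]
Squares: [36, 16, 121]
||x||_2^2 = sum = 173.

173


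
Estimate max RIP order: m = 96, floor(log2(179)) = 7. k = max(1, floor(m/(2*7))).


floor(log2(179)) = 7.
2*7 = 14.
m/(2*floor(log2(n))) = 96/14 ≈ 6.8571.
floor = 6.
k = max(1, 6) = 6.

6


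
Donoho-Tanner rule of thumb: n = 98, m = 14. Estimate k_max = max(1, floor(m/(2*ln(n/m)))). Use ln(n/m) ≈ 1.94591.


n/m = 98/14 = 7.
ln(n/m) ≈ 1.94591.
2*ln(n/m) ≈ 3.89182.
m/(2*ln(n/m)) ≈ 14/3.89182 ≈ 3.5973.
floor = 3.
k_max = max(1, 3) = 3.

3


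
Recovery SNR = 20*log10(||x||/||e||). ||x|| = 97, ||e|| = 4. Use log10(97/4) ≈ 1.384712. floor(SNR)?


||x||/||e|| = 97/4.
log10(97/4) ≈ 1.384712.
20*log10(||x||/||e||) ≈ 20*1.384712 = 27.69424.
floor(27.69424) = 27.

27


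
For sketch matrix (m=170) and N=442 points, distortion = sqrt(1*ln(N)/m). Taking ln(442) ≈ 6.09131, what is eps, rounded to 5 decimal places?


ln(442) ≈ 6.09131.
1*ln(N)/m ≈ 1*6.09131/170 ≈ 0.03583124.
eps = sqrt(0.03583124) ≈ 0.1892914 ≈ 0.18929.

0.18929


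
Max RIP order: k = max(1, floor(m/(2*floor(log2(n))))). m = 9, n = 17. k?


floor(log2(17)) = 4.
2*4 = 8.
m/(2*floor(log2(n))) = 9/8 ≈ 1.125.
floor = 1.
k = max(1, 1) = 1.

1


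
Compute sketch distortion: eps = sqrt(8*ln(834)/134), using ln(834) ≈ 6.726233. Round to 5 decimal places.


ln(834) ≈ 6.726233.
8*ln(N)/m ≈ 8*6.726233/134 ≈ 0.40156615.
eps = sqrt(0.40156615) ≈ 0.6336925 ≈ 0.63369.

0.63369


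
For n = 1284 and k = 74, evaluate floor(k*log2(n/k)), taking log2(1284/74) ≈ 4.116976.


log2(n/k) = log2(1284/74) ≈ 4.116976.
k*log2(n/k) ≈ 74*4.116976 = 304.656224.
floor(304.656224) = 304.

304


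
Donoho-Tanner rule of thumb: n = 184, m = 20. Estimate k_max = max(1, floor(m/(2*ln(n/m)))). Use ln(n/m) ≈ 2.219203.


n/m = 184/20 = 46/5.
ln(n/m) ≈ 2.219203.
2*ln(n/m) ≈ 4.438406.
m/(2*ln(n/m)) ≈ 20/4.438406 ≈ 4.5061.
floor = 4.
k_max = max(1, 4) = 4.

4


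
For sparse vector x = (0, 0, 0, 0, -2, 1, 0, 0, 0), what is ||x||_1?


Non-zero entries: [(4, -2), (5, 1)]
Absolute values: [2, 1]
||x||_1 = sum = 3.

3


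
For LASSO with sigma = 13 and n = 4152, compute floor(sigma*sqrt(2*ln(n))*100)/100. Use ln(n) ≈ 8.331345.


ln(4152) ≈ 8.331345.
2*ln(n) ≈ 16.66269.
sqrt(2*ln(n)) ≈ sqrt(16.66269) ≈ 4.081996.
lambda ≈ 13*4.081996 = 53.065948.
floor(lambda*100)/100 = 53.06.

53.06


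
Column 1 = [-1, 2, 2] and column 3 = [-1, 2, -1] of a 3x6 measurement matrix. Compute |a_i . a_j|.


Inner product: -1*-1 + 2*2 + 2*-1
Products: [1, 4, -2]
Sum = 3.
|dot| = 3.

3


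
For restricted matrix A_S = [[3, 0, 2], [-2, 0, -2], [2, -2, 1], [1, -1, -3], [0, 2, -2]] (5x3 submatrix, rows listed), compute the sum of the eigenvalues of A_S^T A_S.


Sum of eigenvalues of A_S^T A_S = trace(A_S^T A_S) = sum of squared column norms of A_S.
A_S^T A_S diagonal: [18, 9, 22].
trace = 18 + 9 + 22 = 49.

49


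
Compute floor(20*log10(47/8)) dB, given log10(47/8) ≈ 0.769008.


||x||/||e|| = 47/8.
log10(47/8) ≈ 0.769008.
20*log10(||x||/||e||) ≈ 20*0.769008 = 15.38016.
floor(15.38016) = 15.

15


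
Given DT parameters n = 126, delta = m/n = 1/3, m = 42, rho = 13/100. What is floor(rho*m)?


m = 1/3*126 = 42.
rho = 13/100.
rho*m = 13/100*42 = 5.46.
k = floor(5.46) = 5.

5


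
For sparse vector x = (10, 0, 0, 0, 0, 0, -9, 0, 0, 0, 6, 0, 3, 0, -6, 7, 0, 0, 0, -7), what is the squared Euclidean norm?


Non-zero entries: [(0, 10), (6, -9), (10, 6), (12, 3), (14, -6), (15, 7), (19, -7)]
Squares: [100, 81, 36, 9, 36, 49, 49]
||x||_2^2 = sum = 360.

360


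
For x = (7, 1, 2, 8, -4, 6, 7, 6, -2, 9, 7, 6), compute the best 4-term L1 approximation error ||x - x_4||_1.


Sorted |x_i| descending: [9, 8, 7, 7, 7, 6, 6, 6, 4, 2, 2, 1]
Keep top 4: [9, 8, 7, 7]
Tail entries: [7, 6, 6, 6, 4, 2, 2, 1]
L1 error = sum of tail = 34.

34


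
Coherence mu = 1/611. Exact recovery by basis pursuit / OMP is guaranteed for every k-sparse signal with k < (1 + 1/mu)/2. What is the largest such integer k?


1/mu = 611.
1 + 1/mu = 612.
(1 + 1/mu)/2 = 306 is an integer and the inequality is strict, so k_max = 306 - 1 = 305.

305


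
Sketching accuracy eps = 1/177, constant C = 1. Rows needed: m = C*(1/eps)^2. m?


1/eps = 177.
(1/eps)^2 = 31329.
m = 1*31329 = 31329.

31329


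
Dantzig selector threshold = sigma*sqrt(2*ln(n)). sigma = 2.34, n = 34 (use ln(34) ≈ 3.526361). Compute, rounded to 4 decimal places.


ln(34) ≈ 3.526361.
2*ln(n) ≈ 7.052722.
sqrt(2*ln(n)) ≈ sqrt(7.052722) ≈ 2.655696.
threshold ≈ 2.34*2.655696 = 6.21432864 ≈ 6.2143.

6.2143


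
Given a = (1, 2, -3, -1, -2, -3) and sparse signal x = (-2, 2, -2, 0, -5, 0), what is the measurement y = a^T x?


Non-zero terms: ['1*-2', '2*2', '-3*-2', '-2*-5']
Products: [-2, 4, 6, 10]
y = sum = 18.

18


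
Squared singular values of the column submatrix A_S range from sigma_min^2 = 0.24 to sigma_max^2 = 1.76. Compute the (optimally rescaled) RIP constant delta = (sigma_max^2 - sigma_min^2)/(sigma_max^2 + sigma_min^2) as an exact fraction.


lambda_max - lambda_min = 1.76 - 0.24 = 1.52.
lambda_max + lambda_min = 1.76 + 0.24 = 2.00.
delta = 1.52/2.00 = 152/200 = 19/25.

19/25


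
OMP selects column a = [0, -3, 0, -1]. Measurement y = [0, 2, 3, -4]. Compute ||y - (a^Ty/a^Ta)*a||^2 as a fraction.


a^T a = 10.
a^T y = -2.
coeff = -2/10 = -1/5.
||r||^2 = 143/5.

143/5


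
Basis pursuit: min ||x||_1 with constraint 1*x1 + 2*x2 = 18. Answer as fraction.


Axis intercepts:
  x1 = 18, x2 = 0: L1 = 18
  x1 = 0, x2 = 9: L1 = 9
x* = (0, 9)
||x*||_1 = 9.

9


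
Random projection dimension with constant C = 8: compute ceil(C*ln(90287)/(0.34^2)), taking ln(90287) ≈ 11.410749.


ln(90287) ≈ 11.410749.
eps^2 = 0.34^2 = 0.1156.
C*ln(N)/eps^2 ≈ 8*11.410749/0.1156 ≈ 789.6712.
m = ceil(789.6712) = 790.

790


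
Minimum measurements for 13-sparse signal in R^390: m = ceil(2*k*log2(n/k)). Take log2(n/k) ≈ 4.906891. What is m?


log2(n/k) = log2(390/13) ≈ 4.906891.
2*k*log2(n/k) ≈ 2*13*4.906891 = 127.579166.
m = ceil(127.579166) = 128.

128


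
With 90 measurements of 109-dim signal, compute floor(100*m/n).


100*m/n = 100*90/109 ≈ 82.5688.
floor = 82.

82


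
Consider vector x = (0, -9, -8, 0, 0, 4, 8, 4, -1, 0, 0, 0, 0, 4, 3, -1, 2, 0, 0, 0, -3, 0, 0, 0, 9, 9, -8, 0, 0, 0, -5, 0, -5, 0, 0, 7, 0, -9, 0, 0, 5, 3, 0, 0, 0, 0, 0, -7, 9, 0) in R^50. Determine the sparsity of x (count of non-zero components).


Non-zero positions: [1, 2, 5, 6, 7, 8, 13, 14, 15, 16, 20, 24, 25, 26, 30, 32, 35, 37, 40, 41, 47, 48].
Sparsity = 22.

22


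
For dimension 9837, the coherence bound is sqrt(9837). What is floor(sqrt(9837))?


99^2 = 9801 <= 9837 < 10000 = 100^2, so 99 <= sqrt(9837) < 100.
floor(sqrt(9837)) = 99.

99


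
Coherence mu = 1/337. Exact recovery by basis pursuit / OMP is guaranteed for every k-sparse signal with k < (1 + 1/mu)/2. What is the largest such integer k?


1/mu = 337.
1 + 1/mu = 338.
(1 + 1/mu)/2 = 169 is an integer and the inequality is strict, so k_max = 169 - 1 = 168.

168


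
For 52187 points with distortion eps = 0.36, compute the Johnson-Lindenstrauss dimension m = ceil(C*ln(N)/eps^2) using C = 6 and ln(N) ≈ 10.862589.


ln(52187) ≈ 10.862589.
eps^2 = 0.36^2 = 0.1296.
C*ln(N)/eps^2 ≈ 6*10.862589/0.1296 ≈ 502.8976.
m = ceil(502.8976) = 503.

503


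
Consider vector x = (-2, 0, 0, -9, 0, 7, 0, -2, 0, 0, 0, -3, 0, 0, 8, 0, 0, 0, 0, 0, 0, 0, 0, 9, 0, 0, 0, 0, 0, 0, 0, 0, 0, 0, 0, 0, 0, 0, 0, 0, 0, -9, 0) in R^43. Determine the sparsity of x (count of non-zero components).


Non-zero positions: [0, 3, 5, 7, 11, 14, 23, 41].
Sparsity = 8.

8


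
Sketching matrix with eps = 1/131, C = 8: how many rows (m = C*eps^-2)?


1/eps = 131.
(1/eps)^2 = 17161.
m = 8*17161 = 137288.

137288


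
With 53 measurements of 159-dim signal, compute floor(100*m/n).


100*m/n = 100*53/159 ≈ 33.3333.
floor = 33.

33


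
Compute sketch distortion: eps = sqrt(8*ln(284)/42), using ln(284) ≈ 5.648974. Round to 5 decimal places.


ln(284) ≈ 5.648974.
8*ln(N)/m ≈ 8*5.648974/42 ≈ 1.07599505.
eps = sqrt(1.07599505) ≈ 1.0373018 ≈ 1.03730.

1.03730


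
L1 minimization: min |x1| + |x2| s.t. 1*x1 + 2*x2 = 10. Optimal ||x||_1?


Axis intercepts:
  x1 = 10, x2 = 0: L1 = 10
  x1 = 0, x2 = 5: L1 = 5
x* = (0, 5)
||x*||_1 = 5.

5


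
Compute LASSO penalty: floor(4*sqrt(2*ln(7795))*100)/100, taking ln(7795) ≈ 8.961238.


ln(7795) ≈ 8.961238.
2*ln(n) ≈ 17.922476.
sqrt(2*ln(n)) ≈ sqrt(17.922476) ≈ 4.233495.
lambda ≈ 4*4.233495 = 16.93398.
floor(lambda*100)/100 = 16.93.

16.93


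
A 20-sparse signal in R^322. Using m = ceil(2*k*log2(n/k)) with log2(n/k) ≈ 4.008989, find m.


log2(n/k) = log2(322/20) ≈ 4.008989.
2*k*log2(n/k) ≈ 2*20*4.008989 = 160.35956.
m = ceil(160.35956) = 161.

161


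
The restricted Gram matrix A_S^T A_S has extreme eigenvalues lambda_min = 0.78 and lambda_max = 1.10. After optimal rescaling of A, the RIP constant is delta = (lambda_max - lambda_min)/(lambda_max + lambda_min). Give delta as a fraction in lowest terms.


lambda_max - lambda_min = 1.10 - 0.78 = 0.32.
lambda_max + lambda_min = 1.10 + 0.78 = 1.88.
delta = 0.32/1.88 = 32/188 = 8/47.

8/47


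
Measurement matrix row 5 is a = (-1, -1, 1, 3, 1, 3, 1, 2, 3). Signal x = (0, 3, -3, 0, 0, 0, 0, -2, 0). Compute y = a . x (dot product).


Non-zero terms: ['-1*3', '1*-3', '2*-2']
Products: [-3, -3, -4]
y = sum = -10.

-10


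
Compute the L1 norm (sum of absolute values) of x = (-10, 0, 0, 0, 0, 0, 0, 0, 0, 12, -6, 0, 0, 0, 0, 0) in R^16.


Non-zero entries: [(0, -10), (9, 12), (10, -6)]
Absolute values: [10, 12, 6]
||x||_1 = sum = 28.

28


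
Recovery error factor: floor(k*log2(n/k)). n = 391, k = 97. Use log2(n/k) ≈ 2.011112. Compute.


log2(n/k) = log2(391/97) ≈ 2.011112.
k*log2(n/k) ≈ 97*2.011112 = 195.077864.
floor(195.077864) = 195.

195


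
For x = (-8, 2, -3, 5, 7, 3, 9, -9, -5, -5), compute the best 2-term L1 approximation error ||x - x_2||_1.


Sorted |x_i| descending: [9, 9, 8, 7, 5, 5, 5, 3, 3, 2]
Keep top 2: [9, 9]
Tail entries: [8, 7, 5, 5, 5, 3, 3, 2]
L1 error = sum of tail = 38.

38


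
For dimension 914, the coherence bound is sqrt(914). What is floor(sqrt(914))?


30^2 = 900 <= 914 < 961 = 31^2, so 30 <= sqrt(914) < 31.
floor(sqrt(914)) = 30.

30


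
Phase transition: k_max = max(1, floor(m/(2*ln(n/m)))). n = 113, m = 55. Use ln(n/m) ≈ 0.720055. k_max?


n/m = 113/55.
ln(n/m) ≈ 0.720055.
2*ln(n/m) ≈ 1.44011.
m/(2*ln(n/m)) ≈ 55/1.44011 ≈ 38.1915.
floor = 38.
k_max = max(1, 38) = 38.

38


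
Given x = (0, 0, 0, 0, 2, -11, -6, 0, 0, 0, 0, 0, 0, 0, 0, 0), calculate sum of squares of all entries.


Non-zero entries: [(4, 2), (5, -11), (6, -6)]
Squares: [4, 121, 36]
||x||_2^2 = sum = 161.

161


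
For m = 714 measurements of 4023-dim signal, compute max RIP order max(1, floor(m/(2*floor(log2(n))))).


floor(log2(4023)) = 11.
2*11 = 22.
m/(2*floor(log2(n))) = 714/22 ≈ 32.4545.
floor = 32.
k = max(1, 32) = 32.

32


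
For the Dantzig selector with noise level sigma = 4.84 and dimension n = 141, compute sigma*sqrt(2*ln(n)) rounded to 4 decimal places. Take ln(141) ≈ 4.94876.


ln(141) ≈ 4.94876.
2*ln(n) ≈ 9.89752.
sqrt(2*ln(n)) ≈ sqrt(9.89752) ≈ 3.146032.
threshold ≈ 4.84*3.146032 = 15.22679488 ≈ 15.2268.

15.2268


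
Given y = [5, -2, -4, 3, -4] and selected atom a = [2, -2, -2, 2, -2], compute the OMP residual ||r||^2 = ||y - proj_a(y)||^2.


a^T a = 20.
a^T y = 36.
coeff = 36/20 = 9/5.
||r||^2 = 26/5.

26/5


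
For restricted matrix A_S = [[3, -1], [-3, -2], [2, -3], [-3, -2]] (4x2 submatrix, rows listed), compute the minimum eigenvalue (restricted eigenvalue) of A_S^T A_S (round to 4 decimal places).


A_S^T A_S = [[31, 3], [3, 18]].
trace = 49.
det = 549.
disc = trace^2 - 4*det = 2401 - 4*549 = 205.
sqrt(205) ≈ 14.317821.
lam_min = (49 - sqrt(205))/2 ≈ (49 - 14.317821)/2 = 17.3410895 ≈ 17.3411.

17.3411


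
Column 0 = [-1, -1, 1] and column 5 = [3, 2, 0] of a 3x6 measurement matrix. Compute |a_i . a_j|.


Inner product: -1*3 + -1*2 + 1*0
Products: [-3, -2, 0]
Sum = -5.
|dot| = 5.

5


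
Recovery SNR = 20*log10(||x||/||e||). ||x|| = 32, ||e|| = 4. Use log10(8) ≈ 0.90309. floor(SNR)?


||x||/||e|| = 32/4 = 8.
log10(8) ≈ 0.90309.
20*log10(||x||/||e||) ≈ 20*0.90309 = 18.0618.
floor(18.0618) = 18.

18


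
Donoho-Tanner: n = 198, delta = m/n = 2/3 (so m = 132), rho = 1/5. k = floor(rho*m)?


m = 2/3*198 = 132.
rho = 1/5.
rho*m = 1/5*132 = 26.4.
k = floor(26.4) = 26.

26


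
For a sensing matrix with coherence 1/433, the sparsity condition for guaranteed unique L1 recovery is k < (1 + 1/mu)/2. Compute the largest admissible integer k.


1/mu = 433.
1 + 1/mu = 434.
(1 + 1/mu)/2 = 217 is an integer and the inequality is strict, so k_max = 217 - 1 = 216.

216


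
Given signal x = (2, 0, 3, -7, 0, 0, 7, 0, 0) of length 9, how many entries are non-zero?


Non-zero positions: [0, 2, 3, 6].
Sparsity = 4.

4


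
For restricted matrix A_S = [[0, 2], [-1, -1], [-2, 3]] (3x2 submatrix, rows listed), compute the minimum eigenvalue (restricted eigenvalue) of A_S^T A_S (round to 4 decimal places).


A_S^T A_S = [[5, -5], [-5, 14]].
trace = 19.
det = 45.
disc = trace^2 - 4*det = 361 - 4*45 = 181.
sqrt(181) ≈ 13.453624.
lam_min = (19 - sqrt(181))/2 ≈ (19 - 13.453624)/2 = 2.773188 ≈ 2.7732.

2.7732


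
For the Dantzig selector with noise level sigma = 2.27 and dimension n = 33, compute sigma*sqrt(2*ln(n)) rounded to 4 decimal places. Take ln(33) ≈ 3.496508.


ln(33) ≈ 3.496508.
2*ln(n) ≈ 6.993016.
sqrt(2*ln(n)) ≈ sqrt(6.993016) ≈ 2.644431.
threshold ≈ 2.27*2.644431 = 6.00285837 ≈ 6.0029.

6.0029


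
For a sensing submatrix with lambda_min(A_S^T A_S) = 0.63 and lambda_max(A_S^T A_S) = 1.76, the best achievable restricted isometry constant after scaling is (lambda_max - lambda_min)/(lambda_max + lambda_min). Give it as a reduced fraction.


lambda_max - lambda_min = 1.76 - 0.63 = 1.13.
lambda_max + lambda_min = 1.76 + 0.63 = 2.39.
delta = 1.13/2.39 = 113/239.

113/239


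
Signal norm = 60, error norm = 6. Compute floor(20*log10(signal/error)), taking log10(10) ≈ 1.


||x||/||e|| = 60/6 = 10.
log10(10) ≈ 1.
20*log10(||x||/||e||) ≈ 20*1 = 20.
floor(20) = 20.

20


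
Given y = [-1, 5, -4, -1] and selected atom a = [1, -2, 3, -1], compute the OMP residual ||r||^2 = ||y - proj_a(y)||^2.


a^T a = 15.
a^T y = -22.
coeff = -22/15 = -22/15.
||r||^2 = 161/15.

161/15


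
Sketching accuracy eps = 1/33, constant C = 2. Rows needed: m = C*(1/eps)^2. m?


1/eps = 33.
(1/eps)^2 = 1089.
m = 2*1089 = 2178.

2178


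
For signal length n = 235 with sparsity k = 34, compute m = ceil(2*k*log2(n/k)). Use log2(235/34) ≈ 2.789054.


log2(n/k) = log2(235/34) ≈ 2.789054.
2*k*log2(n/k) ≈ 2*34*2.789054 = 189.655672.
m = ceil(189.655672) = 190.

190


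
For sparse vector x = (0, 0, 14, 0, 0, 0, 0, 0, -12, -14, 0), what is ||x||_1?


Non-zero entries: [(2, 14), (8, -12), (9, -14)]
Absolute values: [14, 12, 14]
||x||_1 = sum = 40.

40


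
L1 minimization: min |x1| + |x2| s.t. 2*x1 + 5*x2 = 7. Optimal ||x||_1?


Axis intercepts:
  x1 = 7/2, x2 = 0: L1 = 7/2
  x1 = 0, x2 = 7/5: L1 = 7/5
x* = (0, 7/5)
||x*||_1 = 7/5.

7/5


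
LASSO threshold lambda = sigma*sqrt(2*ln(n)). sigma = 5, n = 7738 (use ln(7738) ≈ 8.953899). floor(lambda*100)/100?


ln(7738) ≈ 8.953899.
2*ln(n) ≈ 17.907798.
sqrt(2*ln(n)) ≈ sqrt(17.907798) ≈ 4.231761.
lambda ≈ 5*4.231761 = 21.158805.
floor(lambda*100)/100 = 21.15.

21.15


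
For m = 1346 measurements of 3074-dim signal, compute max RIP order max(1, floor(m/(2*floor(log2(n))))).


floor(log2(3074)) = 11.
2*11 = 22.
m/(2*floor(log2(n))) = 1346/22 ≈ 61.1818.
floor = 61.
k = max(1, 61) = 61.

61


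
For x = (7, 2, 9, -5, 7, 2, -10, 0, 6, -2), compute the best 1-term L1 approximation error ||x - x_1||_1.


Sorted |x_i| descending: [10, 9, 7, 7, 6, 5, 2, 2, 2, 0]
Keep top 1: [10]
Tail entries: [9, 7, 7, 6, 5, 2, 2, 2, 0]
L1 error = sum of tail = 40.

40


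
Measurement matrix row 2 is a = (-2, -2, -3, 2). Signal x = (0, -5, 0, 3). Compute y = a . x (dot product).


Non-zero terms: ['-2*-5', '2*3']
Products: [10, 6]
y = sum = 16.

16


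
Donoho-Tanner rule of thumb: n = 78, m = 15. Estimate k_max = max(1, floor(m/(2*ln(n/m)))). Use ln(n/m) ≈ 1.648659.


n/m = 78/15 = 26/5.
ln(n/m) ≈ 1.648659.
2*ln(n/m) ≈ 3.297318.
m/(2*ln(n/m)) ≈ 15/3.297318 ≈ 4.5492.
floor = 4.
k_max = max(1, 4) = 4.

4


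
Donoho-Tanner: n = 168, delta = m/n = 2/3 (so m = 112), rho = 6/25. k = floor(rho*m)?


m = 2/3*168 = 112.
rho = 6/25.
rho*m = 6/25*112 = 26.88.
k = floor(26.88) = 26.

26


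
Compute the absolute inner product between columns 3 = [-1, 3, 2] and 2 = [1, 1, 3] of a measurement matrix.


Inner product: -1*1 + 3*1 + 2*3
Products: [-1, 3, 6]
Sum = 8.
|dot| = 8.

8


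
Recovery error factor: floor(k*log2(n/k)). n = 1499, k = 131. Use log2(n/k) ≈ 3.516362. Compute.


log2(n/k) = log2(1499/131) ≈ 3.516362.
k*log2(n/k) ≈ 131*3.516362 = 460.643422.
floor(460.643422) = 460.

460


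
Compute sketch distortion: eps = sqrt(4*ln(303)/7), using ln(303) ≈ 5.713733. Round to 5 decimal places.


ln(303) ≈ 5.713733.
4*ln(N)/m ≈ 4*5.713733/7 ≈ 3.26499029.
eps = sqrt(3.26499029) ≈ 1.8069284 ≈ 1.80693.

1.80693


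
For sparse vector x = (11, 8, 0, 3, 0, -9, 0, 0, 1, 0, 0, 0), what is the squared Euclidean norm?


Non-zero entries: [(0, 11), (1, 8), (3, 3), (5, -9), (8, 1)]
Squares: [121, 64, 9, 81, 1]
||x||_2^2 = sum = 276.

276


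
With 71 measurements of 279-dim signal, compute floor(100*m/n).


100*m/n = 100*71/279 ≈ 25.448.
floor = 25.

25


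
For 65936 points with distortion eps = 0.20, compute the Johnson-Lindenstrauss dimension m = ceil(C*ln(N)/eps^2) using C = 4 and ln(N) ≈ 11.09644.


ln(65936) ≈ 11.09644.
eps^2 = 0.20^2 = 0.04.
C*ln(N)/eps^2 ≈ 4*11.09644/0.04 ≈ 1109.644.
m = ceil(1109.644) = 1110.

1110


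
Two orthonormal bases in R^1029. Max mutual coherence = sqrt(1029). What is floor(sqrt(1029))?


32^2 = 1024 <= 1029 < 1089 = 33^2, so 32 <= sqrt(1029) < 33.
floor(sqrt(1029)) = 32.

32


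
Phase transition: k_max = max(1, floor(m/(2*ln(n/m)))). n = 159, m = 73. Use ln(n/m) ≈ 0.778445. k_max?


n/m = 159/73.
ln(n/m) ≈ 0.778445.
2*ln(n/m) ≈ 1.55689.
m/(2*ln(n/m)) ≈ 73/1.55689 ≈ 46.8883.
floor = 46.
k_max = max(1, 46) = 46.

46


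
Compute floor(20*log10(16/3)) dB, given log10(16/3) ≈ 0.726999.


||x||/||e|| = 16/3.
log10(16/3) ≈ 0.726999.
20*log10(||x||/||e||) ≈ 20*0.726999 = 14.53998.
floor(14.53998) = 14.

14


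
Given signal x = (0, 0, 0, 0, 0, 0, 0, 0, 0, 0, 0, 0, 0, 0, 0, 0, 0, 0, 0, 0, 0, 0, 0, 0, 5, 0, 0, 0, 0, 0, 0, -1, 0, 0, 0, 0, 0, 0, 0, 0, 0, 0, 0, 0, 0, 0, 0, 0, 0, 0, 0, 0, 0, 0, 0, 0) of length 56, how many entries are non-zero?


Non-zero positions: [24, 31].
Sparsity = 2.

2


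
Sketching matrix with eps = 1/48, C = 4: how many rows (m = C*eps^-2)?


1/eps = 48.
(1/eps)^2 = 2304.
m = 4*2304 = 9216.

9216


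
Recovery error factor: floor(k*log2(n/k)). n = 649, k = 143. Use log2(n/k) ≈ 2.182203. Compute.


log2(n/k) = log2(649/143) ≈ 2.182203.
k*log2(n/k) ≈ 143*2.182203 = 312.055029.
floor(312.055029) = 312.

312


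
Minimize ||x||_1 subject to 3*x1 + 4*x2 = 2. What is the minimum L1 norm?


Axis intercepts:
  x1 = 2/3, x2 = 0: L1 = 2/3
  x1 = 0, x2 = 1/2: L1 = 1/2
x* = (0, 1/2)
||x*||_1 = 1/2.

1/2


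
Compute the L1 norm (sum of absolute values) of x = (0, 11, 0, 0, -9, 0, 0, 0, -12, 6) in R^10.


Non-zero entries: [(1, 11), (4, -9), (8, -12), (9, 6)]
Absolute values: [11, 9, 12, 6]
||x||_1 = sum = 38.

38


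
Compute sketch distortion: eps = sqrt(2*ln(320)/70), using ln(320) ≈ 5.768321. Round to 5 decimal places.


ln(320) ≈ 5.768321.
2*ln(N)/m ≈ 2*5.768321/70 ≈ 0.16480917.
eps = sqrt(0.16480917) ≈ 0.405967 ≈ 0.40597.

0.40597


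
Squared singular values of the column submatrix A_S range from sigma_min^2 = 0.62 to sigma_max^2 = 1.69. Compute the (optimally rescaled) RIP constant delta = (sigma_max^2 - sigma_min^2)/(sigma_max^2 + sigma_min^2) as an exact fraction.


lambda_max - lambda_min = 1.69 - 0.62 = 1.07.
lambda_max + lambda_min = 1.69 + 0.62 = 2.31.
delta = 1.07/2.31 = 107/231.

107/231


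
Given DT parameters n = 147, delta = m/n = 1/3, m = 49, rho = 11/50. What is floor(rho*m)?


m = 1/3*147 = 49.
rho = 11/50.
rho*m = 11/50*49 = 10.78.
k = floor(10.78) = 10.

10


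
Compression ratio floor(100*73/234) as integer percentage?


100*m/n = 100*73/234 ≈ 31.1966.
floor = 31.

31


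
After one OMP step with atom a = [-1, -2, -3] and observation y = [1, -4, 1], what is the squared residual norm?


a^T a = 14.
a^T y = 4.
coeff = 4/14 = 2/7.
||r||^2 = 118/7.

118/7


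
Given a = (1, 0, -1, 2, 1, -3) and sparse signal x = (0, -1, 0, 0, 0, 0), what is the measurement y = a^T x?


Non-zero terms: ['0*-1']
Products: [0]
y = sum = 0.

0


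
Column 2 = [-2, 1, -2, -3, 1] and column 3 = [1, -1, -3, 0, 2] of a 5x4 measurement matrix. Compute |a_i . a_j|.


Inner product: -2*1 + 1*-1 + -2*-3 + -3*0 + 1*2
Products: [-2, -1, 6, 0, 2]
Sum = 5.
|dot| = 5.

5


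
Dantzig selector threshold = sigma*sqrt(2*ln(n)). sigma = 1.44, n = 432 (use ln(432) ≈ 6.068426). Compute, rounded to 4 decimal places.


ln(432) ≈ 6.068426.
2*ln(n) ≈ 12.136852.
sqrt(2*ln(n)) ≈ sqrt(12.136852) ≈ 3.483799.
threshold ≈ 1.44*3.483799 = 5.01667056 ≈ 5.0167.

5.0167


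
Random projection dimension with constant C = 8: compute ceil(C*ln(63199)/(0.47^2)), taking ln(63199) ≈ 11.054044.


ln(63199) ≈ 11.054044.
eps^2 = 0.47^2 = 0.2209.
C*ln(N)/eps^2 ≈ 8*11.054044/0.2209 ≈ 400.3275.
m = ceil(400.3275) = 401.

401


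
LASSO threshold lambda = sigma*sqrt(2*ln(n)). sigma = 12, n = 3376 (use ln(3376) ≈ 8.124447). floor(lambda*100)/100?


ln(3376) ≈ 8.124447.
2*ln(n) ≈ 16.248894.
sqrt(2*ln(n)) ≈ sqrt(16.248894) ≈ 4.030992.
lambda ≈ 12*4.030992 = 48.371904.
floor(lambda*100)/100 = 48.37.

48.37


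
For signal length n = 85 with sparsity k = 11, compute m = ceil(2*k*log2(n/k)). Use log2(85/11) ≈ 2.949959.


log2(n/k) = log2(85/11) ≈ 2.949959.
2*k*log2(n/k) ≈ 2*11*2.949959 = 64.899098.
m = ceil(64.899098) = 65.

65


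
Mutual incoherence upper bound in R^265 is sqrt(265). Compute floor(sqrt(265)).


16^2 = 256 <= 265 < 289 = 17^2, so 16 <= sqrt(265) < 17.
floor(sqrt(265)) = 16.

16


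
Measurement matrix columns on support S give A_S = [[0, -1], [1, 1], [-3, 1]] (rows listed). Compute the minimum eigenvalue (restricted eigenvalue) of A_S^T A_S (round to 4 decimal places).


A_S^T A_S = [[10, -2], [-2, 3]].
trace = 13.
det = 26.
disc = trace^2 - 4*det = 169 - 4*26 = 65.
sqrt(65) ≈ 8.062258.
lam_min = (13 - sqrt(65))/2 ≈ (13 - 8.062258)/2 = 2.468871 ≈ 2.4689.

2.4689


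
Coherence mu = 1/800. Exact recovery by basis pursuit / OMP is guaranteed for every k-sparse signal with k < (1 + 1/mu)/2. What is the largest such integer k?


1/mu = 800.
1 + 1/mu = 801.
(1 + 1/mu)/2 = 400.5 is not an integer, so k_max = floor(400.5) = 400.

400


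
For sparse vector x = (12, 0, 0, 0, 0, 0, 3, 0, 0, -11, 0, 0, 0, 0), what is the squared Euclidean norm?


Non-zero entries: [(0, 12), (6, 3), (9, -11)]
Squares: [144, 9, 121]
||x||_2^2 = sum = 274.

274


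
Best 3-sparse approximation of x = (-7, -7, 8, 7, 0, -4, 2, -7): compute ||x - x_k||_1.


Sorted |x_i| descending: [8, 7, 7, 7, 7, 4, 2, 0]
Keep top 3: [8, 7, 7]
Tail entries: [7, 7, 4, 2, 0]
L1 error = sum of tail = 20.

20


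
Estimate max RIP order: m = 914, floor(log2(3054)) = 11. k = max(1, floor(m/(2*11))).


floor(log2(3054)) = 11.
2*11 = 22.
m/(2*floor(log2(n))) = 914/22 ≈ 41.5455.
floor = 41.
k = max(1, 41) = 41.

41


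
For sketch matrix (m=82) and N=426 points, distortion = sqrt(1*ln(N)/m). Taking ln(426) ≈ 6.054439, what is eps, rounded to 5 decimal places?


ln(426) ≈ 6.054439.
1*ln(N)/m ≈ 1*6.054439/82 ≈ 0.07383462.
eps = sqrt(0.07383462) ≈ 0.2717253 ≈ 0.27173.

0.27173


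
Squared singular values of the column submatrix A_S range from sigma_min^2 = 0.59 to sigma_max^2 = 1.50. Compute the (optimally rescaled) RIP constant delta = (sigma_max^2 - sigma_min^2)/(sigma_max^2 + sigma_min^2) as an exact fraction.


lambda_max - lambda_min = 1.50 - 0.59 = 0.91.
lambda_max + lambda_min = 1.50 + 0.59 = 2.09.
delta = 0.91/2.09 = 91/209.

91/209


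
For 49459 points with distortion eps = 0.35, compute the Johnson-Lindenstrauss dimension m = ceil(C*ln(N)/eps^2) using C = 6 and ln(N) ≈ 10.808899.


ln(49459) ≈ 10.808899.
eps^2 = 0.35^2 = 0.1225.
C*ln(N)/eps^2 ≈ 6*10.808899/0.1225 ≈ 529.4155.
m = ceil(529.4155) = 530.

530


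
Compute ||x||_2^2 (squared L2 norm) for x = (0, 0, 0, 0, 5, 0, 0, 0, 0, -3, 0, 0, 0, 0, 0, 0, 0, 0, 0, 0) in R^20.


Non-zero entries: [(4, 5), (9, -3)]
Squares: [25, 9]
||x||_2^2 = sum = 34.

34


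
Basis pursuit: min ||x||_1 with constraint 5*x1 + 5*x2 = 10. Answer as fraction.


Axis intercepts:
  x1 = 2, x2 = 0: L1 = 2
  x1 = 0, x2 = 2: L1 = 2
x* = (2, 0)
||x*||_1 = 2.

2


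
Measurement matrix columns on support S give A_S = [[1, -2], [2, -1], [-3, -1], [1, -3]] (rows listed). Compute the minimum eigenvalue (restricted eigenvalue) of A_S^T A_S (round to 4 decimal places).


A_S^T A_S = [[15, -4], [-4, 15]].
trace = 30.
det = 209.
disc = trace^2 - 4*det = 900 - 4*209 = 64.
sqrt(64) = 8.
lam_min = (30 - 8)/2 = 11 = 11.0000.

11.0000


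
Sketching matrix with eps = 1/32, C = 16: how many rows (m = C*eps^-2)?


1/eps = 32.
(1/eps)^2 = 1024.
m = 16*1024 = 16384.

16384


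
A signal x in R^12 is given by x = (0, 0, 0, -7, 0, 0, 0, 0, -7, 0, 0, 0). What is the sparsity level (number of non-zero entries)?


Non-zero positions: [3, 8].
Sparsity = 2.

2


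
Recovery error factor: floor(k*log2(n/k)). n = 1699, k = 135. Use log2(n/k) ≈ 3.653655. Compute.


log2(n/k) = log2(1699/135) ≈ 3.653655.
k*log2(n/k) ≈ 135*3.653655 = 493.243425.
floor(493.243425) = 493.

493


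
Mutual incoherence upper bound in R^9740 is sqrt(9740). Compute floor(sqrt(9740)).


98^2 = 9604 <= 9740 < 9801 = 99^2, so 98 <= sqrt(9740) < 99.
floor(sqrt(9740)) = 98.

98


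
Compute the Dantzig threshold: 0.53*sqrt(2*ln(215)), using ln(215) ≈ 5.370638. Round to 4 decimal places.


ln(215) ≈ 5.370638.
2*ln(n) ≈ 10.741276.
sqrt(2*ln(n)) ≈ sqrt(10.741276) ≈ 3.277389.
threshold ≈ 0.53*3.277389 = 1.73701617 ≈ 1.7370.

1.7370


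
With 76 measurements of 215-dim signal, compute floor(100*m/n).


100*m/n = 100*76/215 ≈ 35.3488.
floor = 35.

35


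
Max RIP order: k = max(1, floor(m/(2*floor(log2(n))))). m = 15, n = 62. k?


floor(log2(62)) = 5.
2*5 = 10.
m/(2*floor(log2(n))) = 15/10 ≈ 1.5.
floor = 1.
k = max(1, 1) = 1.

1


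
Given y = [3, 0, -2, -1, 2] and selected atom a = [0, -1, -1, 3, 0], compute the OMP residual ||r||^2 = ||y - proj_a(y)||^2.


a^T a = 11.
a^T y = -1.
coeff = -1/11 = -1/11.
||r||^2 = 197/11.

197/11


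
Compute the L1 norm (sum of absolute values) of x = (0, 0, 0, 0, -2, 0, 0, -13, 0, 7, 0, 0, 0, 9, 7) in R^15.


Non-zero entries: [(4, -2), (7, -13), (9, 7), (13, 9), (14, 7)]
Absolute values: [2, 13, 7, 9, 7]
||x||_1 = sum = 38.

38


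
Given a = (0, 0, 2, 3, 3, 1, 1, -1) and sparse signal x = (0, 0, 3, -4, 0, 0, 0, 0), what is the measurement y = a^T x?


Non-zero terms: ['2*3', '3*-4']
Products: [6, -12]
y = sum = -6.

-6


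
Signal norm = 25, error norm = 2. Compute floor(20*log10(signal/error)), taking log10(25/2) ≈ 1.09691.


||x||/||e|| = 25/2.
log10(25/2) ≈ 1.09691.
20*log10(||x||/||e||) ≈ 20*1.09691 = 21.9382.
floor(21.9382) = 21.

21


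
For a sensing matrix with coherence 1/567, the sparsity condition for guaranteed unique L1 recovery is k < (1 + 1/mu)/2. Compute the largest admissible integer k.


1/mu = 567.
1 + 1/mu = 568.
(1 + 1/mu)/2 = 284 is an integer and the inequality is strict, so k_max = 284 - 1 = 283.

283


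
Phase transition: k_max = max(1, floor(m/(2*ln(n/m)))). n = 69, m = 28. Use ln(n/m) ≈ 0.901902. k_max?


n/m = 69/28.
ln(n/m) ≈ 0.901902.
2*ln(n/m) ≈ 1.803804.
m/(2*ln(n/m)) ≈ 28/1.803804 ≈ 15.5228.
floor = 15.
k_max = max(1, 15) = 15.

15


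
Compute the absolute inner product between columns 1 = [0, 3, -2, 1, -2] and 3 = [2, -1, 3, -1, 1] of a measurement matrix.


Inner product: 0*2 + 3*-1 + -2*3 + 1*-1 + -2*1
Products: [0, -3, -6, -1, -2]
Sum = -12.
|dot| = 12.

12


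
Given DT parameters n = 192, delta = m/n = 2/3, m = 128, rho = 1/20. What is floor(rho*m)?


m = 2/3*192 = 128.
rho = 1/20.
rho*m = 1/20*128 = 6.4.
k = floor(6.4) = 6.

6


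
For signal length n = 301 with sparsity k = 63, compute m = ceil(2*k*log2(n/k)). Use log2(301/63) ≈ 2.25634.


log2(n/k) = log2(301/63) ≈ 2.25634.
2*k*log2(n/k) ≈ 2*63*2.25634 = 284.29884.
m = ceil(284.29884) = 285.

285


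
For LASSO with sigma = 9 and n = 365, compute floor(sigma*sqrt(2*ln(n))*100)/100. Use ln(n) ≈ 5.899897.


ln(365) ≈ 5.899897.
2*ln(n) ≈ 11.799794.
sqrt(2*ln(n)) ≈ sqrt(11.799794) ≈ 3.435083.
lambda ≈ 9*3.435083 = 30.915747.
floor(lambda*100)/100 = 30.91.

30.91


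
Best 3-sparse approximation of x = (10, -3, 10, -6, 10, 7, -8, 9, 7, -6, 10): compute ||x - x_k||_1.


Sorted |x_i| descending: [10, 10, 10, 10, 9, 8, 7, 7, 6, 6, 3]
Keep top 3: [10, 10, 10]
Tail entries: [10, 9, 8, 7, 7, 6, 6, 3]
L1 error = sum of tail = 56.

56


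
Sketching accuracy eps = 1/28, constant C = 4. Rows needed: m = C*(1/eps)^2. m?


1/eps = 28.
(1/eps)^2 = 784.
m = 4*784 = 3136.

3136


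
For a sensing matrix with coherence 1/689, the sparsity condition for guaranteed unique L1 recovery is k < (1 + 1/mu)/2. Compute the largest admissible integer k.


1/mu = 689.
1 + 1/mu = 690.
(1 + 1/mu)/2 = 345 is an integer and the inequality is strict, so k_max = 345 - 1 = 344.

344


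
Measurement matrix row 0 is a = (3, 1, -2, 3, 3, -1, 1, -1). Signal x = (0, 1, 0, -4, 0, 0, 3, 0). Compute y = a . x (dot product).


Non-zero terms: ['1*1', '3*-4', '1*3']
Products: [1, -12, 3]
y = sum = -8.

-8


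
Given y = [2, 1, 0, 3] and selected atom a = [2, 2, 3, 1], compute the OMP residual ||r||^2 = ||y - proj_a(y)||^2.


a^T a = 18.
a^T y = 9.
coeff = 9/18 = 1/2.
||r||^2 = 19/2.

19/2


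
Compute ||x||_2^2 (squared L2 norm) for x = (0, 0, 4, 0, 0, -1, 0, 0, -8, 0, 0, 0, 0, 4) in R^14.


Non-zero entries: [(2, 4), (5, -1), (8, -8), (13, 4)]
Squares: [16, 1, 64, 16]
||x||_2^2 = sum = 97.

97


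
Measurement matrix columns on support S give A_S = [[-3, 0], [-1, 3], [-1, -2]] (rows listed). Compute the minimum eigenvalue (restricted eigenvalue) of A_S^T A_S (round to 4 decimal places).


A_S^T A_S = [[11, -1], [-1, 13]].
trace = 24.
det = 142.
disc = trace^2 - 4*det = 576 - 4*142 = 8.
sqrt(8) ≈ 2.828427.
lam_min = (24 - sqrt(8))/2 ≈ (24 - 2.828427)/2 = 10.5857865 ≈ 10.5858.

10.5858


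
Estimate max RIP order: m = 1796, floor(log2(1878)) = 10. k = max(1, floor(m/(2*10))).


floor(log2(1878)) = 10.
2*10 = 20.
m/(2*floor(log2(n))) = 1796/20 ≈ 89.8.
floor = 89.
k = max(1, 89) = 89.

89


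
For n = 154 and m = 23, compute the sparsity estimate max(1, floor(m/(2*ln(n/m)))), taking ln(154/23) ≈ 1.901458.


n/m = 154/23.
ln(n/m) ≈ 1.901458.
2*ln(n/m) ≈ 3.802916.
m/(2*ln(n/m)) ≈ 23/3.802916 ≈ 6.048.
floor = 6.
k_max = max(1, 6) = 6.

6


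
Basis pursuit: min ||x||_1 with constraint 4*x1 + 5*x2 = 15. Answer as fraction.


Axis intercepts:
  x1 = 15/4, x2 = 0: L1 = 15/4
  x1 = 0, x2 = 3: L1 = 3
x* = (0, 3)
||x*||_1 = 3.

3


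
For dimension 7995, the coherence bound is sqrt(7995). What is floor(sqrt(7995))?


89^2 = 7921 <= 7995 < 8100 = 90^2, so 89 <= sqrt(7995) < 90.
floor(sqrt(7995)) = 89.

89


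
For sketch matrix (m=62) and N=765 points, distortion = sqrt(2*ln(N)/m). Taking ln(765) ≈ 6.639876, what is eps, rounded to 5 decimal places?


ln(765) ≈ 6.639876.
2*ln(N)/m ≈ 2*6.639876/62 ≈ 0.21418955.
eps = sqrt(0.21418955) ≈ 0.4628062 ≈ 0.46281.

0.46281


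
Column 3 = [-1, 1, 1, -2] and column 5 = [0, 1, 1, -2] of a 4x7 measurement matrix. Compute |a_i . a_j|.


Inner product: -1*0 + 1*1 + 1*1 + -2*-2
Products: [0, 1, 1, 4]
Sum = 6.
|dot| = 6.

6


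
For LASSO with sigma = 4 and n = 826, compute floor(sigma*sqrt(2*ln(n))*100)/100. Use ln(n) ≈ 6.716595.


ln(826) ≈ 6.716595.
2*ln(n) ≈ 13.43319.
sqrt(2*ln(n)) ≈ sqrt(13.43319) ≈ 3.665132.
lambda ≈ 4*3.665132 = 14.660528.
floor(lambda*100)/100 = 14.66.

14.66


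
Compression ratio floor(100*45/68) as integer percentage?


100*m/n = 100*45/68 ≈ 66.1765.
floor = 66.

66


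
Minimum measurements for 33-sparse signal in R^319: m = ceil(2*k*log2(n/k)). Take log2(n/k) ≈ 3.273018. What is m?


log2(n/k) = log2(319/33) ≈ 3.273018.
2*k*log2(n/k) ≈ 2*33*3.273018 = 216.019188.
m = ceil(216.019188) = 217.

217


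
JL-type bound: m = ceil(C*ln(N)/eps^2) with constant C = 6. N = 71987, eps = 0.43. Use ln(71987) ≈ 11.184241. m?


ln(71987) ≈ 11.184241.
eps^2 = 0.43^2 = 0.1849.
C*ln(N)/eps^2 ≈ 6*11.184241/0.1849 ≈ 362.9283.
m = ceil(362.9283) = 363.

363


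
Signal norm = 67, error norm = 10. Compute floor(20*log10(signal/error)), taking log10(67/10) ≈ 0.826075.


||x||/||e|| = 67/10.
log10(67/10) ≈ 0.826075.
20*log10(||x||/||e||) ≈ 20*0.826075 = 16.5215.
floor(16.5215) = 16.

16


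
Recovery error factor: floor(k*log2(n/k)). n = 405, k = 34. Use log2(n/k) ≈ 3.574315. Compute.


log2(n/k) = log2(405/34) ≈ 3.574315.
k*log2(n/k) ≈ 34*3.574315 = 121.52671.
floor(121.52671) = 121.

121


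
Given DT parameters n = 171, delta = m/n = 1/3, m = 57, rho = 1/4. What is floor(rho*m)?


m = 1/3*171 = 57.
rho = 1/4.
rho*m = 1/4*57 = 14.25.
k = floor(14.25) = 14.

14


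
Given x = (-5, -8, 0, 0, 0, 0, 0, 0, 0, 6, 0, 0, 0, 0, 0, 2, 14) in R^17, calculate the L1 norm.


Non-zero entries: [(0, -5), (1, -8), (9, 6), (15, 2), (16, 14)]
Absolute values: [5, 8, 6, 2, 14]
||x||_1 = sum = 35.

35


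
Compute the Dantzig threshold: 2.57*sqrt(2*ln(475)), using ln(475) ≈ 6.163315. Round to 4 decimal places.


ln(475) ≈ 6.163315.
2*ln(n) ≈ 12.32663.
sqrt(2*ln(n)) ≈ sqrt(12.32663) ≈ 3.51093.
threshold ≈ 2.57*3.51093 = 9.0230901 ≈ 9.0231.

9.0231


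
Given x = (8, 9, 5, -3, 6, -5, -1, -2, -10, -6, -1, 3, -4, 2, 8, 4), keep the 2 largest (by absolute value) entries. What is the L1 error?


Sorted |x_i| descending: [10, 9, 8, 8, 6, 6, 5, 5, 4, 4, 3, 3, 2, 2, 1, 1]
Keep top 2: [10, 9]
Tail entries: [8, 8, 6, 6, 5, 5, 4, 4, 3, 3, 2, 2, 1, 1]
L1 error = sum of tail = 58.

58


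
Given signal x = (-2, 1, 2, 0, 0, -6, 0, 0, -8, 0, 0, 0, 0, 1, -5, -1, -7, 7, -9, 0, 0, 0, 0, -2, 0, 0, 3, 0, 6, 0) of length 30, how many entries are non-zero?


Non-zero positions: [0, 1, 2, 5, 8, 13, 14, 15, 16, 17, 18, 23, 26, 28].
Sparsity = 14.

14


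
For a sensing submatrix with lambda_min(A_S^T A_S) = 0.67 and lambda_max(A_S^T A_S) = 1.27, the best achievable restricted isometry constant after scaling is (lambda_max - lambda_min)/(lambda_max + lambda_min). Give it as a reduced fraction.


lambda_max - lambda_min = 1.27 - 0.67 = 0.60.
lambda_max + lambda_min = 1.27 + 0.67 = 1.94.
delta = 0.60/1.94 = 60/194 = 30/97.

30/97


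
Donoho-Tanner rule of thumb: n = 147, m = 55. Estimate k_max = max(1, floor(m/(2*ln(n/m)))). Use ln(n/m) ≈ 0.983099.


n/m = 147/55.
ln(n/m) ≈ 0.983099.
2*ln(n/m) ≈ 1.966198.
m/(2*ln(n/m)) ≈ 55/1.966198 ≈ 27.9728.
floor = 27.
k_max = max(1, 27) = 27.

27


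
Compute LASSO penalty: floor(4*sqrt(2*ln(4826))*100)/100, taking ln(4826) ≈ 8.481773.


ln(4826) ≈ 8.481773.
2*ln(n) ≈ 16.963546.
sqrt(2*ln(n)) ≈ sqrt(16.963546) ≈ 4.118683.
lambda ≈ 4*4.118683 = 16.474732.
floor(lambda*100)/100 = 16.47.

16.47


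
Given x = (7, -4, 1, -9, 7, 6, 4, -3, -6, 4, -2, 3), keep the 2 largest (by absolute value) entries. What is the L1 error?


Sorted |x_i| descending: [9, 7, 7, 6, 6, 4, 4, 4, 3, 3, 2, 1]
Keep top 2: [9, 7]
Tail entries: [7, 6, 6, 4, 4, 4, 3, 3, 2, 1]
L1 error = sum of tail = 40.

40


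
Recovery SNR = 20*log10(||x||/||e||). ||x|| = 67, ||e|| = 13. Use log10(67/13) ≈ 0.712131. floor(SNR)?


||x||/||e|| = 67/13.
log10(67/13) ≈ 0.712131.
20*log10(||x||/||e||) ≈ 20*0.712131 = 14.24262.
floor(14.24262) = 14.

14


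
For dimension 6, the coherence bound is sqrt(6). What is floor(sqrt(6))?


2^2 = 4 <= 6 < 9 = 3^2, so 2 <= sqrt(6) < 3.
floor(sqrt(6)) = 2.

2


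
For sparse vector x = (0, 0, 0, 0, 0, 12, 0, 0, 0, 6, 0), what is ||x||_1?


Non-zero entries: [(5, 12), (9, 6)]
Absolute values: [12, 6]
||x||_1 = sum = 18.

18


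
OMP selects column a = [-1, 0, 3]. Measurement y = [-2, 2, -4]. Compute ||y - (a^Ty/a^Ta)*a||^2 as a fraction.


a^T a = 10.
a^T y = -10.
coeff = -10/10 = -1.
||r||^2 = 14.

14


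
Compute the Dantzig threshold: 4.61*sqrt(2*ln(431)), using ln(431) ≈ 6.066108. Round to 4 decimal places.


ln(431) ≈ 6.066108.
2*ln(n) ≈ 12.132216.
sqrt(2*ln(n)) ≈ sqrt(12.132216) ≈ 3.483133.
threshold ≈ 4.61*3.483133 = 16.05724313 ≈ 16.0572.

16.0572


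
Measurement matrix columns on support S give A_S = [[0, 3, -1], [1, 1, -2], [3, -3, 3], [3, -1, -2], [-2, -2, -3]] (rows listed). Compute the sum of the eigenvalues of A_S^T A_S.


Sum of eigenvalues of A_S^T A_S = trace(A_S^T A_S) = sum of squared column norms of A_S.
A_S^T A_S diagonal: [23, 24, 27].
trace = 23 + 24 + 27 = 74.

74


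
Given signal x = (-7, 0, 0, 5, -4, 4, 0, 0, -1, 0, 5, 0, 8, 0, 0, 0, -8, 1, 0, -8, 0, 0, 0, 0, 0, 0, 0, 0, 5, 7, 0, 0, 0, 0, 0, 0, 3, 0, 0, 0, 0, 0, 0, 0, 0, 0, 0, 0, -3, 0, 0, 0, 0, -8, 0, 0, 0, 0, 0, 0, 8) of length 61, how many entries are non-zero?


Non-zero positions: [0, 3, 4, 5, 8, 10, 12, 16, 17, 19, 28, 29, 36, 48, 53, 60].
Sparsity = 16.

16
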